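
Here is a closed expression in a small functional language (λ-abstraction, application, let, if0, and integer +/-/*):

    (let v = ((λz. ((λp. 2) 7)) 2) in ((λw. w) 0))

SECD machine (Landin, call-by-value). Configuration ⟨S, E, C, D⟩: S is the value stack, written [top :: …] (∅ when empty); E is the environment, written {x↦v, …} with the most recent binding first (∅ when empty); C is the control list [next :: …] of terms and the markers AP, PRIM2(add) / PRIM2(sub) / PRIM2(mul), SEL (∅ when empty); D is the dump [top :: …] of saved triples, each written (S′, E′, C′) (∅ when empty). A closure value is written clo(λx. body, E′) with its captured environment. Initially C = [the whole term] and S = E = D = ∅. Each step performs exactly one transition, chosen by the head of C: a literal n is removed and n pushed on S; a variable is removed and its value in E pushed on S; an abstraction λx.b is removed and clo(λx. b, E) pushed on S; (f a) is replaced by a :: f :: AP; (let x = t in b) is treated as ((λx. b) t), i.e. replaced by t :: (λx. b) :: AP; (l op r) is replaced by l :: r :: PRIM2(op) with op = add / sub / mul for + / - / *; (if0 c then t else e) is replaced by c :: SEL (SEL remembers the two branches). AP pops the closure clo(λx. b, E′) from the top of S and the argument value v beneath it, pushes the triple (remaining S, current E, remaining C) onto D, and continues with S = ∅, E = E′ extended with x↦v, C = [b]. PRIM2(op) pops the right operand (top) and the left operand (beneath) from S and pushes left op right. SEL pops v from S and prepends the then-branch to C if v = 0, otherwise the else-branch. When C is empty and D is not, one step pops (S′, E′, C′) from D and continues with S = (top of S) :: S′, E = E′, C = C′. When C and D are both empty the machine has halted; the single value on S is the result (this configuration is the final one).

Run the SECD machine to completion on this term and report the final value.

Answer: 0

Derivation:
step 0: ⟨S=∅; E=∅; C=[(let v = ((λz. ((λp. 2) 7)) 2) in ((λw. w) 0))]; D=∅⟩
step 1: ⟨S=∅; E=∅; C=[((λz. ((λp. 2) 7)) 2) :: (λv. ((λw. w) 0)) :: AP]; D=∅⟩
step 2: ⟨S=∅; E=∅; C=[2 :: (λz. ((λp. 2) 7)) :: AP :: (λv. ((λw. w) 0)) :: AP]; D=∅⟩
step 3: ⟨S=[2]; E=∅; C=[(λz. ((λp. 2) 7)) :: AP :: (λv. ((λw. w) 0)) :: AP]; D=∅⟩
step 4: ⟨S=[clo(λz. ((λp. 2) 7), ∅) :: 2]; E=∅; C=[AP :: (λv. ((λw. w) 0)) :: AP]; D=∅⟩
step 5: ⟨S=∅; E={z↦2}; C=[((λp. 2) 7)]; D=[(∅, ∅, [(λv. ((λw. w) 0)) :: AP])]⟩
step 6: ⟨S=∅; E={z↦2}; C=[7 :: (λp. 2) :: AP]; D=[(∅, ∅, [(λv. ((λw. w) 0)) :: AP])]⟩
step 7: ⟨S=[7]; E={z↦2}; C=[(λp. 2) :: AP]; D=[(∅, ∅, [(λv. ((λw. w) 0)) :: AP])]⟩
step 8: ⟨S=[clo(λp. 2, {z↦2}) :: 7]; E={z↦2}; C=[AP]; D=[(∅, ∅, [(λv. ((λw. w) 0)) :: AP])]⟩
step 9: ⟨S=∅; E={p↦7, z↦2}; C=[2]; D=[(∅, {z↦2}, ∅) :: (∅, ∅, [(λv. ((λw. w) 0)) :: AP])]⟩
step 10: ⟨S=[2]; E={p↦7, z↦2}; C=∅; D=[(∅, {z↦2}, ∅) :: (∅, ∅, [(λv. ((λw. w) 0)) :: AP])]⟩
step 11: ⟨S=[2]; E={z↦2}; C=∅; D=[(∅, ∅, [(λv. ((λw. w) 0)) :: AP])]⟩
step 12: ⟨S=[2]; E=∅; C=[(λv. ((λw. w) 0)) :: AP]; D=∅⟩
step 13: ⟨S=[clo(λv. ((λw. w) 0), ∅) :: 2]; E=∅; C=[AP]; D=∅⟩
step 14: ⟨S=∅; E={v↦2}; C=[((λw. w) 0)]; D=[(∅, ∅, ∅)]⟩
step 15: ⟨S=∅; E={v↦2}; C=[0 :: (λw. w) :: AP]; D=[(∅, ∅, ∅)]⟩
step 16: ⟨S=[0]; E={v↦2}; C=[(λw. w) :: AP]; D=[(∅, ∅, ∅)]⟩
step 17: ⟨S=[clo(λw. w, {v↦2}) :: 0]; E={v↦2}; C=[AP]; D=[(∅, ∅, ∅)]⟩
step 18: ⟨S=∅; E={w↦0, v↦2}; C=[w]; D=[(∅, {v↦2}, ∅) :: (∅, ∅, ∅)]⟩
step 19: ⟨S=[0]; E={w↦0, v↦2}; C=∅; D=[(∅, {v↦2}, ∅) :: (∅, ∅, ∅)]⟩
step 20: ⟨S=[0]; E={v↦2}; C=∅; D=[(∅, ∅, ∅)]⟩
step 21: ⟨S=[0]; E=∅; C=∅; D=∅⟩
→ final value 0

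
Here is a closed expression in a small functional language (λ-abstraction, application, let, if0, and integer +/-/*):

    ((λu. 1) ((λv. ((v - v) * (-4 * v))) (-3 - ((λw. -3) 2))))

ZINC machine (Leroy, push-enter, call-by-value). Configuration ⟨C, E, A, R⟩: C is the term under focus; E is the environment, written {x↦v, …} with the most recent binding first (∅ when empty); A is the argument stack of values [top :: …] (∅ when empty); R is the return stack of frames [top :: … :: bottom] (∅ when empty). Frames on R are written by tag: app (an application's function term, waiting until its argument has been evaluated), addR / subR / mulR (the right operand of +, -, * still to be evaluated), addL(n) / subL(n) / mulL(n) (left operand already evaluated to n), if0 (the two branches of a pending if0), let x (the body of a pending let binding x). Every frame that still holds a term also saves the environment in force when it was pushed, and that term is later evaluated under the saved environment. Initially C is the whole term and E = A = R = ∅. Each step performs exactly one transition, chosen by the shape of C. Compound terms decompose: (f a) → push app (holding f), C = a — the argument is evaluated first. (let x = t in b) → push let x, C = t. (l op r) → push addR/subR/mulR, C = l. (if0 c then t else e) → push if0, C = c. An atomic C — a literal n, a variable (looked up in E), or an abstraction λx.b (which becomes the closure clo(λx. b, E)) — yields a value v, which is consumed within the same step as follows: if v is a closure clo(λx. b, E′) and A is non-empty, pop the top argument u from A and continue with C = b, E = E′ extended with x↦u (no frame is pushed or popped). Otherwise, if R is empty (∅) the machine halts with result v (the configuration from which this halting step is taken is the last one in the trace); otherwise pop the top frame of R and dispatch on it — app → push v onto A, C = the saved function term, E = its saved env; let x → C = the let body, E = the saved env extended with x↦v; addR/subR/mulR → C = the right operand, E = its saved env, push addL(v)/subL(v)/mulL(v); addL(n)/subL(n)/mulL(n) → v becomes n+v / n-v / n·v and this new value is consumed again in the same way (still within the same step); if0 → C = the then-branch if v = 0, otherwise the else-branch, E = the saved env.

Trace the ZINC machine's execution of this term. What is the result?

t=0: ⟨C=((λu. 1) ((λv. ((v - v) * (-4 * v))) (-3 - ((λw. -3) 2)))); E=∅; A=∅; R=∅⟩
t=1: ⟨C=((λv. ((v - v) * (-4 * v))) (-3 - ((λw. -3) 2))); E=∅; A=∅; R=[app]⟩
t=2: ⟨C=(-3 - ((λw. -3) 2)); E=∅; A=∅; R=[app :: app]⟩
t=3: ⟨C=-3; E=∅; A=∅; R=[subR :: app :: app]⟩
t=4: ⟨C=((λw. -3) 2); E=∅; A=∅; R=[subL(-3) :: app :: app]⟩
t=5: ⟨C=2; E=∅; A=∅; R=[app :: subL(-3) :: app :: app]⟩
t=6: ⟨C=(λw. -3); E=∅; A=[2]; R=[subL(-3) :: app :: app]⟩
t=7: ⟨C=-3; E={w↦2}; A=∅; R=[subL(-3) :: app :: app]⟩
t=8: ⟨C=(λv. ((v - v) * (-4 * v))); E=∅; A=[0]; R=[app]⟩
t=9: ⟨C=((v - v) * (-4 * v)); E={v↦0}; A=∅; R=[app]⟩
t=10: ⟨C=(v - v); E={v↦0}; A=∅; R=[mulR :: app]⟩
t=11: ⟨C=v; E={v↦0}; A=∅; R=[subR :: mulR :: app]⟩
t=12: ⟨C=v; E={v↦0}; A=∅; R=[subL(0) :: mulR :: app]⟩
t=13: ⟨C=(-4 * v); E={v↦0}; A=∅; R=[mulL(0) :: app]⟩
t=14: ⟨C=-4; E={v↦0}; A=∅; R=[mulR :: mulL(0) :: app]⟩
t=15: ⟨C=v; E={v↦0}; A=∅; R=[mulL(-4) :: mulL(0) :: app]⟩
t=16: ⟨C=(λu. 1); E=∅; A=[0]; R=∅⟩
t=17: ⟨C=1; E={u↦0}; A=∅; R=∅⟩
→ final value 1

Answer: 1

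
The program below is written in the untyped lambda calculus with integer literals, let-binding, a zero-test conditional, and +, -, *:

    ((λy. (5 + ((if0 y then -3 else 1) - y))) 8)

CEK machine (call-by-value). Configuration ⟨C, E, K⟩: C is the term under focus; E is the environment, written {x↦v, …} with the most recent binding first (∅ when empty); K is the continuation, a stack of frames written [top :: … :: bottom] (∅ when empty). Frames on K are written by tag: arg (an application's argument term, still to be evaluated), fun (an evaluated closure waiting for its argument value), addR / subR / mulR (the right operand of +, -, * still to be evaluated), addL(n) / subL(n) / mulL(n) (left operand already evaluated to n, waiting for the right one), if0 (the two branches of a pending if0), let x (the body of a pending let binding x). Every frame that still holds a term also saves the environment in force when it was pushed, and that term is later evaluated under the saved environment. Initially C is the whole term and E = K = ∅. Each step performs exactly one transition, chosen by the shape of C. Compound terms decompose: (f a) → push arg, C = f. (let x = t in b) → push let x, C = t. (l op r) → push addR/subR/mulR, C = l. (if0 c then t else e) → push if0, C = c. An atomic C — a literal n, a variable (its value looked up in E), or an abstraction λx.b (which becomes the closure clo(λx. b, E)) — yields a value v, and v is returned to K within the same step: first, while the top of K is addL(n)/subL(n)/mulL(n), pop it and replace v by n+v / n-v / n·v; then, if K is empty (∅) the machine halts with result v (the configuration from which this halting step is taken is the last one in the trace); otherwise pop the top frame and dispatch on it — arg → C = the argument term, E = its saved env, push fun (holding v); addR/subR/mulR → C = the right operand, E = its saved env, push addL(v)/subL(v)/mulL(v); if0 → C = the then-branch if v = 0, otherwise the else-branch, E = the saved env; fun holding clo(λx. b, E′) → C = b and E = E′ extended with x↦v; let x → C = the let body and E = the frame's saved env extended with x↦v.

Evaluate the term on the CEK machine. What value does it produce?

Answer: -2

Execution trace:
t=0: [C=((λy. (5 + ((if0 y then -3 else 1) - y))) 8) | E=∅ | K=∅]
t=1: [C=(λy. (5 + ((if0 y then -3 else 1) - y))) | E=∅ | K=[arg]]
t=2: [C=8 | E=∅ | K=[fun]]
t=3: [C=(5 + ((if0 y then -3 else 1) - y)) | E={y↦8} | K=∅]
t=4: [C=5 | E={y↦8} | K=[addR]]
t=5: [C=((if0 y then -3 else 1) - y) | E={y↦8} | K=[addL(5)]]
t=6: [C=(if0 y then -3 else 1) | E={y↦8} | K=[subR :: addL(5)]]
t=7: [C=y | E={y↦8} | K=[if0 :: subR :: addL(5)]]
t=8: [C=1 | E={y↦8} | K=[subR :: addL(5)]]
t=9: [C=y | E={y↦8} | K=[subL(1) :: addL(5)]]
→ final value -2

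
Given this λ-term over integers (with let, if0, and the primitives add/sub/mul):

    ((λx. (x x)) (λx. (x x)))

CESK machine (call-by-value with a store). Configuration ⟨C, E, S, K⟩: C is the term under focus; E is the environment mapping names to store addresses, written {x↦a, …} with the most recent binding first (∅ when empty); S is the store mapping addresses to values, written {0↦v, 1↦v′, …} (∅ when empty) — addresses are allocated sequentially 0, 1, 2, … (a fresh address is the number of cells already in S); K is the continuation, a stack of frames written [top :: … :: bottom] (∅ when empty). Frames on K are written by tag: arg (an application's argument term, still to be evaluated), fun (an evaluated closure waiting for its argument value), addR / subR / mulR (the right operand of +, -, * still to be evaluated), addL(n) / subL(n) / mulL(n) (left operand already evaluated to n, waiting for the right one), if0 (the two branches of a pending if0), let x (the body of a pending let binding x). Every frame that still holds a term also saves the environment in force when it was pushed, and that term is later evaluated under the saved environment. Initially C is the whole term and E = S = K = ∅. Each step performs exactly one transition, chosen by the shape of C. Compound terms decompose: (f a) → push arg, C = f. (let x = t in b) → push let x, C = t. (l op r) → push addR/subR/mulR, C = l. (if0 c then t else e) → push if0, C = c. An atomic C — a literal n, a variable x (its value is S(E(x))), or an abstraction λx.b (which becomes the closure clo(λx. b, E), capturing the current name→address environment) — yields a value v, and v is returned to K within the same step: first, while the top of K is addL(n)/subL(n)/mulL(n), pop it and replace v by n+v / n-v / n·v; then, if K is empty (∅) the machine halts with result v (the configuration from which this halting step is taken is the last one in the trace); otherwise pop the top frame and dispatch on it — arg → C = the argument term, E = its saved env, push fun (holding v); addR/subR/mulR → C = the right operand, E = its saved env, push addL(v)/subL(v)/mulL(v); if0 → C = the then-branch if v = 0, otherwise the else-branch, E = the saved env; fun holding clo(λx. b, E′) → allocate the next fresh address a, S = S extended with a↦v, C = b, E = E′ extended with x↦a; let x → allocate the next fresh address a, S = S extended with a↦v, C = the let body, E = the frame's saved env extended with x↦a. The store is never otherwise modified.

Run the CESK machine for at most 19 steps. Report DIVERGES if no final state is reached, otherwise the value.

Answer: DIVERGES (no final state within 19 steps)

Derivation:
t=0: <C=((λx. (x x)) (λx. (x x))), E=∅, S=∅, K=∅>
t=1: <C=(λx. (x x)), E=∅, S=∅, K=[arg]>
t=2: <C=(λx. (x x)), E=∅, S=∅, K=[fun]>
t=3: <C=(x x), E={x↦0}, S={0↦clo(λx. (x x), ∅)}, K=∅>
t=4: <C=x, E={x↦0}, S={0↦clo(λx. (x x), ∅)}, K=[arg]>
t=5: <C=x, E={x↦0}, S={0↦clo(λx. (x x), ∅)}, K=[fun]>
t=6: <C=(x x), E={x↦1}, S={0↦clo(λx. (x x), ∅), 1↦clo(λx. (x x), ∅)}, K=∅>
t=7: <C=x, E={x↦1}, S={0↦clo(λx. (x x), ∅), 1↦clo(λx. (x x), ∅)}, K=[arg]>
t=8: <C=x, E={x↦1}, S={0↦clo(λx. (x x), ∅), 1↦clo(λx. (x x), ∅)}, K=[fun]>
t=9: <C=(x x), E={x↦2}, S={0↦clo(λx. (x x), ∅), 1↦clo(λx. (x x), ∅), 2↦clo(λx. (x x), ∅)}, K=∅>
t=10: <C=x, E={x↦2}, S={0↦clo(λx. (x x), ∅), 1↦clo(λx. (x x), ∅), 2↦clo(λx. (x x), ∅)}, K=[arg]>
t=11: <C=x, E={x↦2}, S={0↦clo(λx. (x x), ∅), 1↦clo(λx. (x x), ∅), 2↦clo(λx. (x x), ∅)}, K=[fun]>
t=12: <C=(x x), E={x↦3}, S={0↦clo(λx. (x x), ∅), 1↦clo(λx. (x x), ∅), 2↦clo(λx. (x x), ∅), 3↦clo(λx. (x x), ∅)}, K=∅>
t=13: <C=x, E={x↦3}, S={0↦clo(λx. (x x), ∅), 1↦clo(λx. (x x), ∅), 2↦clo(λx. (x x), ∅), 3↦clo(λx. (x x), ∅)}, K=[arg]>
t=14: <C=x, E={x↦3}, S={0↦clo(λx. (x x), ∅), 1↦clo(λx. (x x), ∅), 2↦clo(λx. (x x), ∅), 3↦clo(λx. (x x), ∅)}, K=[fun]>
t=15: <C=(x x), E={x↦4}, S={0↦clo(λx. (x x), ∅), 1↦clo(λx. (x x), ∅), 2↦clo(λx. (x x), ∅), 3↦clo(λx. (x x), ∅), 4↦clo(λx. (x x), ∅)}, K=∅>
t=16: <C=x, E={x↦4}, S={0↦clo(λx. (x x), ∅), 1↦clo(λx. (x x), ∅), 2↦clo(λx. (x x), ∅), 3↦clo(λx. (x x), ∅), 4↦clo(λx. (x x), ∅)}, K=[arg]>
t=17: <C=x, E={x↦4}, S={0↦clo(λx. (x x), ∅), 1↦clo(λx. (x x), ∅), 2↦clo(λx. (x x), ∅), 3↦clo(λx. (x x), ∅), 4↦clo(λx. (x x), ∅)}, K=[fun]>
t=18: <C=(x x), E={x↦5}, S={0↦clo(λx. (x x), ∅), 1↦clo(λx. (x x), ∅), 2↦clo(λx. (x x), ∅), 3↦clo(λx. (x x), ∅), 4↦clo(λx. (x x), ∅), 5↦clo(λx. (x x), ∅)}, K=∅>
t=19: <C=x, E={x↦5}, S={0↦clo(λx. (x x), ∅), 1↦clo(λx. (x x), ∅), 2↦clo(λx. (x x), ∅), 3↦clo(λx. (x x), ∅), 4↦clo(λx. (x x), ∅), 5↦clo(λx. (x x), ∅)}, K=[arg]>
→ 19 transitions taken and the configuration is still not final: no result within 19 steps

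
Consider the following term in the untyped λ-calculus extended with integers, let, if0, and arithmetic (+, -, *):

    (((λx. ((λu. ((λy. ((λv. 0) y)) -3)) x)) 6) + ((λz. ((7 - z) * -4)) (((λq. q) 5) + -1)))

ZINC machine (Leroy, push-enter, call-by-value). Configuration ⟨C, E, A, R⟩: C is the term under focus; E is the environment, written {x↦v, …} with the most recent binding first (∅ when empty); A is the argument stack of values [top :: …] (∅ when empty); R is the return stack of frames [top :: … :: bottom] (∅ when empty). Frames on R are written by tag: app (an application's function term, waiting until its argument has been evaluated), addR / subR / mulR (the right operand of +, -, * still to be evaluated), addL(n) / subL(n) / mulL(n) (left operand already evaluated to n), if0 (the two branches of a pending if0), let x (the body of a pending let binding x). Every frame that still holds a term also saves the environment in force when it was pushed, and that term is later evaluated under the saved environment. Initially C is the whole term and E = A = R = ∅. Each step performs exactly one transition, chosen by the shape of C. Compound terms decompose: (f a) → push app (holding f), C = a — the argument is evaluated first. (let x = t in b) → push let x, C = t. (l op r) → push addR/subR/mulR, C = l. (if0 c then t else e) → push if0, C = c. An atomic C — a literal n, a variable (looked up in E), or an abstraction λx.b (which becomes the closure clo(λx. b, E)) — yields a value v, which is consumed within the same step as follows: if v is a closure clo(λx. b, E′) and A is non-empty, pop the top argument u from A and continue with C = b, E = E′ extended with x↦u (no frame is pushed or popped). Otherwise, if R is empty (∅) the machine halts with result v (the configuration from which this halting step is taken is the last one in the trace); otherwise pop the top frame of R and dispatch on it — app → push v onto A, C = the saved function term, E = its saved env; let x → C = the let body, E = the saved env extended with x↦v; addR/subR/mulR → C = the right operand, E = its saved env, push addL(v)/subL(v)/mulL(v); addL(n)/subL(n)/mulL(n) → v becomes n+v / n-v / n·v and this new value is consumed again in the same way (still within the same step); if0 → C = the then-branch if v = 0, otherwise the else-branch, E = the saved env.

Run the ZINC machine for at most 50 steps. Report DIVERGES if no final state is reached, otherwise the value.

Answer: -12

Derivation:
t=0: ⟨C=(((λx. ((λu. ((λy. ((λv. 0) y)) -3)) x)) 6) + ((λz. ((7 - z) * -4)) (((λq. q) 5) + -1))); E=∅; A=∅; R=∅⟩
t=1: ⟨C=((λx. ((λu. ((λy. ((λv. 0) y)) -3)) x)) 6); E=∅; A=∅; R=[addR]⟩
t=2: ⟨C=6; E=∅; A=∅; R=[app :: addR]⟩
t=3: ⟨C=(λx. ((λu. ((λy. ((λv. 0) y)) -3)) x)); E=∅; A=[6]; R=[addR]⟩
t=4: ⟨C=((λu. ((λy. ((λv. 0) y)) -3)) x); E={x↦6}; A=∅; R=[addR]⟩
t=5: ⟨C=x; E={x↦6}; A=∅; R=[app :: addR]⟩
t=6: ⟨C=(λu. ((λy. ((λv. 0) y)) -3)); E={x↦6}; A=[6]; R=[addR]⟩
t=7: ⟨C=((λy. ((λv. 0) y)) -3); E={u↦6, x↦6}; A=∅; R=[addR]⟩
t=8: ⟨C=-3; E={u↦6, x↦6}; A=∅; R=[app :: addR]⟩
t=9: ⟨C=(λy. ((λv. 0) y)); E={u↦6, x↦6}; A=[-3]; R=[addR]⟩
t=10: ⟨C=((λv. 0) y); E={y↦-3, u↦6, x↦6}; A=∅; R=[addR]⟩
t=11: ⟨C=y; E={y↦-3, u↦6, x↦6}; A=∅; R=[app :: addR]⟩
t=12: ⟨C=(λv. 0); E={y↦-3, u↦6, x↦6}; A=[-3]; R=[addR]⟩
t=13: ⟨C=0; E={v↦-3, y↦-3, u↦6, x↦6}; A=∅; R=[addR]⟩
t=14: ⟨C=((λz. ((7 - z) * -4)) (((λq. q) 5) + -1)); E=∅; A=∅; R=[addL(0)]⟩
t=15: ⟨C=(((λq. q) 5) + -1); E=∅; A=∅; R=[app :: addL(0)]⟩
t=16: ⟨C=((λq. q) 5); E=∅; A=∅; R=[addR :: app :: addL(0)]⟩
t=17: ⟨C=5; E=∅; A=∅; R=[app :: addR :: app :: addL(0)]⟩
t=18: ⟨C=(λq. q); E=∅; A=[5]; R=[addR :: app :: addL(0)]⟩
t=19: ⟨C=q; E={q↦5}; A=∅; R=[addR :: app :: addL(0)]⟩
t=20: ⟨C=-1; E=∅; A=∅; R=[addL(5) :: app :: addL(0)]⟩
t=21: ⟨C=(λz. ((7 - z) * -4)); E=∅; A=[4]; R=[addL(0)]⟩
t=22: ⟨C=((7 - z) * -4); E={z↦4}; A=∅; R=[addL(0)]⟩
t=23: ⟨C=(7 - z); E={z↦4}; A=∅; R=[mulR :: addL(0)]⟩
t=24: ⟨C=7; E={z↦4}; A=∅; R=[subR :: mulR :: addL(0)]⟩
t=25: ⟨C=z; E={z↦4}; A=∅; R=[subL(7) :: mulR :: addL(0)]⟩
t=26: ⟨C=-4; E={z↦4}; A=∅; R=[mulL(3) :: addL(0)]⟩
→ final value -12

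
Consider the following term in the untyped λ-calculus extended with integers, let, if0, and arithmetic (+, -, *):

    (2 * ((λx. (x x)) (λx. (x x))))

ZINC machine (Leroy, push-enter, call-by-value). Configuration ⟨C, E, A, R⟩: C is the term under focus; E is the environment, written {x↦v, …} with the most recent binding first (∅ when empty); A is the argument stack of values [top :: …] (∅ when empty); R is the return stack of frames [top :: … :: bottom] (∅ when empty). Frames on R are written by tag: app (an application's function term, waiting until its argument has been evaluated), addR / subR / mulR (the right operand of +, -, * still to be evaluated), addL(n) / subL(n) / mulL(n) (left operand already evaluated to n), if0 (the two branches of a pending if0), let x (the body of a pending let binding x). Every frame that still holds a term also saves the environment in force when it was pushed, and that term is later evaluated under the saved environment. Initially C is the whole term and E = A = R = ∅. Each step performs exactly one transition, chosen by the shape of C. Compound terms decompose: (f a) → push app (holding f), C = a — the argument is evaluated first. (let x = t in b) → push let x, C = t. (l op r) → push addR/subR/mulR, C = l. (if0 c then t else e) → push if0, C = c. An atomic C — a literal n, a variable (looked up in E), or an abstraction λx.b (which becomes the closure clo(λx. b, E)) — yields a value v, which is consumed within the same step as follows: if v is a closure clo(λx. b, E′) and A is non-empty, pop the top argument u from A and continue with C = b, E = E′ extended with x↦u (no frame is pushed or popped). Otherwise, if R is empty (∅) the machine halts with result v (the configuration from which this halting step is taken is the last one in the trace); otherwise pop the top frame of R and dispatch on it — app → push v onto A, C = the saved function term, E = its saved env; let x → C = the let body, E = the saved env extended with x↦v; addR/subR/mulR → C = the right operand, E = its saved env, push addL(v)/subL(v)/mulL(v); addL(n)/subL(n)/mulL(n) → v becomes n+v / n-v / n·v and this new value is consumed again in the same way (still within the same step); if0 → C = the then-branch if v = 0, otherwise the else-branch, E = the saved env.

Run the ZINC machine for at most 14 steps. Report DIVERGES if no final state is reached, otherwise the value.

t=0: [C=(2 * ((λx. (x x)) (λx. (x x)))) | E=∅ | A=∅ | R=∅]
t=1: [C=2 | E=∅ | A=∅ | R=[mulR]]
t=2: [C=((λx. (x x)) (λx. (x x))) | E=∅ | A=∅ | R=[mulL(2)]]
t=3: [C=(λx. (x x)) | E=∅ | A=∅ | R=[app :: mulL(2)]]
t=4: [C=(λx. (x x)) | E=∅ | A=[clo(λx. (x x), ∅)] | R=[mulL(2)]]
t=5: [C=(x x) | E={x↦clo(λx. (x x), ∅)} | A=∅ | R=[mulL(2)]]
t=6: [C=x | E={x↦clo(λx. (x x), ∅)} | A=∅ | R=[app :: mulL(2)]]
t=7: [C=x | E={x↦clo(λx. (x x), ∅)} | A=[clo(λx. (x x), ∅)] | R=[mulL(2)]]
… configuration repeats with period 3 (steps 5–7 recur indefinitely) …

Answer: DIVERGES (no final state within 14 steps)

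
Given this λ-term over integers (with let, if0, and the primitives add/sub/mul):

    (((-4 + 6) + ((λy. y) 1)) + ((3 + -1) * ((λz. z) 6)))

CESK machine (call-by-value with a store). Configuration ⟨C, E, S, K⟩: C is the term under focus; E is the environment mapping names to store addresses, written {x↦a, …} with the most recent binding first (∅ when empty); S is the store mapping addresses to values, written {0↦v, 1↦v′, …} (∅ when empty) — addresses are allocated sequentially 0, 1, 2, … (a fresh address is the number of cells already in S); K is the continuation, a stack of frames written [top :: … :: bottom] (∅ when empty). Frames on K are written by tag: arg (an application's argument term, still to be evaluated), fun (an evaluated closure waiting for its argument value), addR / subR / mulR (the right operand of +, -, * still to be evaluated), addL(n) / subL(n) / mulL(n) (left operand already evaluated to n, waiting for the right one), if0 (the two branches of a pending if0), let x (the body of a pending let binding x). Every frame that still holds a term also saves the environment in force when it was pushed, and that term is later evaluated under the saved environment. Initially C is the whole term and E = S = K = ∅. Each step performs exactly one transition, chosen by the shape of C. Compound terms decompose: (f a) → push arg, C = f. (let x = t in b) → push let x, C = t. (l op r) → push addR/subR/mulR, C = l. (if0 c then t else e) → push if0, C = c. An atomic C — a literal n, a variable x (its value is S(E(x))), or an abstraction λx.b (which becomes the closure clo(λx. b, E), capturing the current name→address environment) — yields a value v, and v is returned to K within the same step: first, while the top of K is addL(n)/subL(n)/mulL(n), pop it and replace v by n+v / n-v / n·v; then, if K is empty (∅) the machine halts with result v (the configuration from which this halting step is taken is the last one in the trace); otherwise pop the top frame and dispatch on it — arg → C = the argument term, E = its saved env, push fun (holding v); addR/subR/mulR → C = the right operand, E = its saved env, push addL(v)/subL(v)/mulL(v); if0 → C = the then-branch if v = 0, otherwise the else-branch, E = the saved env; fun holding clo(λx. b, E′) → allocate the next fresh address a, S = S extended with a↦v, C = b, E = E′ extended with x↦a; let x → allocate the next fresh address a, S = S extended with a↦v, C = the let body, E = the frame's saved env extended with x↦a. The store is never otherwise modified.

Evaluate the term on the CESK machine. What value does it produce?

Answer: 15

Execution trace:
0. <C=(((-4 + 6) + ((λy. y) 1)) + ((3 + -1) * ((λz. z) 6))), E=∅, S=∅, K=∅>
1. <C=((-4 + 6) + ((λy. y) 1)), E=∅, S=∅, K=[addR]>
2. <C=(-4 + 6), E=∅, S=∅, K=[addR :: addR]>
3. <C=-4, E=∅, S=∅, K=[addR :: addR :: addR]>
4. <C=6, E=∅, S=∅, K=[addL(-4) :: addR :: addR]>
5. <C=((λy. y) 1), E=∅, S=∅, K=[addL(2) :: addR]>
6. <C=(λy. y), E=∅, S=∅, K=[arg :: addL(2) :: addR]>
7. <C=1, E=∅, S=∅, K=[fun :: addL(2) :: addR]>
8. <C=y, E={y↦0}, S={0↦1}, K=[addL(2) :: addR]>
9. <C=((3 + -1) * ((λz. z) 6)), E=∅, S={0↦1}, K=[addL(3)]>
10. <C=(3 + -1), E=∅, S={0↦1}, K=[mulR :: addL(3)]>
11. <C=3, E=∅, S={0↦1}, K=[addR :: mulR :: addL(3)]>
12. <C=-1, E=∅, S={0↦1}, K=[addL(3) :: mulR :: addL(3)]>
13. <C=((λz. z) 6), E=∅, S={0↦1}, K=[mulL(2) :: addL(3)]>
14. <C=(λz. z), E=∅, S={0↦1}, K=[arg :: mulL(2) :: addL(3)]>
15. <C=6, E=∅, S={0↦1}, K=[fun :: mulL(2) :: addL(3)]>
16. <C=z, E={z↦1}, S={0↦1, 1↦6}, K=[mulL(2) :: addL(3)]>
→ final value 15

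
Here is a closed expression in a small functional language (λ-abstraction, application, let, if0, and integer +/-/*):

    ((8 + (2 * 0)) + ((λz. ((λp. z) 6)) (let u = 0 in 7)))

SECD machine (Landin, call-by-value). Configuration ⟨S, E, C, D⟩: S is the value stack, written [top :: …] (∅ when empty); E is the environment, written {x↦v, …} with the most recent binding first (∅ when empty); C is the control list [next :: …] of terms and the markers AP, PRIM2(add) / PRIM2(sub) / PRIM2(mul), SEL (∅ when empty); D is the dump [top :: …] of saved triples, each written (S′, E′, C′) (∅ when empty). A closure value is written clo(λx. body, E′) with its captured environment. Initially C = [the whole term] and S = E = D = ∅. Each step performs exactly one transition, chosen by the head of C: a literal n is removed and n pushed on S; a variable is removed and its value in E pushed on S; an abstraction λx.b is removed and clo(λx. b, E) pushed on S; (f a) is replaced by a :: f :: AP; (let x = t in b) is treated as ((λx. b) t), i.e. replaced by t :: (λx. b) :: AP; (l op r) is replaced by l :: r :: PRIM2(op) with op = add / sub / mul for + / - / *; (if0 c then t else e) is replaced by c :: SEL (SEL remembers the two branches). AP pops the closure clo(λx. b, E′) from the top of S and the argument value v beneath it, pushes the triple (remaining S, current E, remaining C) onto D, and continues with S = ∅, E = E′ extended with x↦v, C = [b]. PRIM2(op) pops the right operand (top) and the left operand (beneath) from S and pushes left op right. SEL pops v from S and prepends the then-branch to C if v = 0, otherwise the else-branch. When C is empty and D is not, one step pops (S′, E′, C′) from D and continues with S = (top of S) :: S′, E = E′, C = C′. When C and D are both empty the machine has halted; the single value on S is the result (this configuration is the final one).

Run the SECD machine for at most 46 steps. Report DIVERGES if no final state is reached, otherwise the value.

Answer: 15

Derivation:
[0] <S=∅, E=∅, C=[((8 + (2 * 0)) + ((λz. ((λp. z) 6)) (let u = 0 in 7)))], D=∅>
[1] <S=∅, E=∅, C=[(8 + (2 * 0)) :: ((λz. ((λp. z) 6)) (let u = 0 in 7)) :: PRIM2(add)], D=∅>
[2] <S=∅, E=∅, C=[8 :: (2 * 0) :: PRIM2(add) :: ((λz. ((λp. z) 6)) (let u = 0 in 7)) :: PRIM2(add)], D=∅>
[3] <S=[8], E=∅, C=[(2 * 0) :: PRIM2(add) :: ((λz. ((λp. z) 6)) (let u = 0 in 7)) :: PRIM2(add)], D=∅>
[4] <S=[8], E=∅, C=[2 :: 0 :: PRIM2(mul) :: PRIM2(add) :: ((λz. ((λp. z) 6)) (let u = 0 in 7)) :: PRIM2(add)], D=∅>
[5] <S=[2 :: 8], E=∅, C=[0 :: PRIM2(mul) :: PRIM2(add) :: ((λz. ((λp. z) 6)) (let u = 0 in 7)) :: PRIM2(add)], D=∅>
[6] <S=[0 :: 2 :: 8], E=∅, C=[PRIM2(mul) :: PRIM2(add) :: ((λz. ((λp. z) 6)) (let u = 0 in 7)) :: PRIM2(add)], D=∅>
[7] <S=[0 :: 8], E=∅, C=[PRIM2(add) :: ((λz. ((λp. z) 6)) (let u = 0 in 7)) :: PRIM2(add)], D=∅>
[8] <S=[8], E=∅, C=[((λz. ((λp. z) 6)) (let u = 0 in 7)) :: PRIM2(add)], D=∅>
[9] <S=[8], E=∅, C=[(let u = 0 in 7) :: (λz. ((λp. z) 6)) :: AP :: PRIM2(add)], D=∅>
[10] <S=[8], E=∅, C=[0 :: (λu. 7) :: AP :: (λz. ((λp. z) 6)) :: AP :: PRIM2(add)], D=∅>
[11] <S=[0 :: 8], E=∅, C=[(λu. 7) :: AP :: (λz. ((λp. z) 6)) :: AP :: PRIM2(add)], D=∅>
[12] <S=[clo(λu. 7, ∅) :: 0 :: 8], E=∅, C=[AP :: (λz. ((λp. z) 6)) :: AP :: PRIM2(add)], D=∅>
[13] <S=∅, E={u↦0}, C=[7], D=[([8], ∅, [(λz. ((λp. z) 6)) :: AP :: PRIM2(add)])]>
[14] <S=[7], E={u↦0}, C=∅, D=[([8], ∅, [(λz. ((λp. z) 6)) :: AP :: PRIM2(add)])]>
[15] <S=[7 :: 8], E=∅, C=[(λz. ((λp. z) 6)) :: AP :: PRIM2(add)], D=∅>
[16] <S=[clo(λz. ((λp. z) 6), ∅) :: 7 :: 8], E=∅, C=[AP :: PRIM2(add)], D=∅>
[17] <S=∅, E={z↦7}, C=[((λp. z) 6)], D=[([8], ∅, [PRIM2(add)])]>
[18] <S=∅, E={z↦7}, C=[6 :: (λp. z) :: AP], D=[([8], ∅, [PRIM2(add)])]>
[19] <S=[6], E={z↦7}, C=[(λp. z) :: AP], D=[([8], ∅, [PRIM2(add)])]>
[20] <S=[clo(λp. z, {z↦7}) :: 6], E={z↦7}, C=[AP], D=[([8], ∅, [PRIM2(add)])]>
[21] <S=∅, E={p↦6, z↦7}, C=[z], D=[(∅, {z↦7}, ∅) :: ([8], ∅, [PRIM2(add)])]>
[22] <S=[7], E={p↦6, z↦7}, C=∅, D=[(∅, {z↦7}, ∅) :: ([8], ∅, [PRIM2(add)])]>
[23] <S=[7], E={z↦7}, C=∅, D=[([8], ∅, [PRIM2(add)])]>
[24] <S=[7 :: 8], E=∅, C=[PRIM2(add)], D=∅>
[25] <S=[15], E=∅, C=∅, D=∅>
→ final value 15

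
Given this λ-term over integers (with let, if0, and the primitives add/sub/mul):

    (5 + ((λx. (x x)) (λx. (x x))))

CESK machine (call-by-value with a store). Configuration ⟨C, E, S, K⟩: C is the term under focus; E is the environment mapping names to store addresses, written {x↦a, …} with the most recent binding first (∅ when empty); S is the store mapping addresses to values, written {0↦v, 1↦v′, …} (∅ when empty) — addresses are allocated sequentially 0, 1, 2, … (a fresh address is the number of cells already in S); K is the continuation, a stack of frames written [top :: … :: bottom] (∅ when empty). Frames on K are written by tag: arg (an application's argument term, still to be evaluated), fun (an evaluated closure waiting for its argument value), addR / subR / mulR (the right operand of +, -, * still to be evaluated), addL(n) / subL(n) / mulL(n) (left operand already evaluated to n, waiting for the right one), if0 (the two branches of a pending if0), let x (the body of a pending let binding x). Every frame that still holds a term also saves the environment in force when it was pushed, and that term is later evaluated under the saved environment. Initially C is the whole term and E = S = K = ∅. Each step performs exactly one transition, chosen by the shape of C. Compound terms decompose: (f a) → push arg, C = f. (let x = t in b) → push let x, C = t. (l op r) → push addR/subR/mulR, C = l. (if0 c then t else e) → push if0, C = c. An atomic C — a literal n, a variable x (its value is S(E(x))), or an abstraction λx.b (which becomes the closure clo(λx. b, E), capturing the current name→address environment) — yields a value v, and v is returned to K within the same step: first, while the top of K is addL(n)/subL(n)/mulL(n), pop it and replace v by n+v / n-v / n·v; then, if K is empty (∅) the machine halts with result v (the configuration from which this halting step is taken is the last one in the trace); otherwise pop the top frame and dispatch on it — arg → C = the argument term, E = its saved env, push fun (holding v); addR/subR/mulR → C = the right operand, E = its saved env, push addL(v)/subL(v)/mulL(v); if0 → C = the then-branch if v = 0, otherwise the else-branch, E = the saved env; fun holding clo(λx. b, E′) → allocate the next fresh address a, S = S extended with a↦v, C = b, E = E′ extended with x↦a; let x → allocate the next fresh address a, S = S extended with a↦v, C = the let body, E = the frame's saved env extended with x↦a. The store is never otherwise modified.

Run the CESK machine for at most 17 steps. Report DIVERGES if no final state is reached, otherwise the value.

t=0: <C=(5 + ((λx. (x x)) (λx. (x x)))), E=∅, S=∅, K=∅>
t=1: <C=5, E=∅, S=∅, K=[addR]>
t=2: <C=((λx. (x x)) (λx. (x x))), E=∅, S=∅, K=[addL(5)]>
t=3: <C=(λx. (x x)), E=∅, S=∅, K=[arg :: addL(5)]>
t=4: <C=(λx. (x x)), E=∅, S=∅, K=[fun :: addL(5)]>
t=5: <C=(x x), E={x↦0}, S={0↦clo(λx. (x x), ∅)}, K=[addL(5)]>
t=6: <C=x, E={x↦0}, S={0↦clo(λx. (x x), ∅)}, K=[arg :: addL(5)]>
t=7: <C=x, E={x↦0}, S={0↦clo(λx. (x x), ∅)}, K=[fun :: addL(5)]>
t=8: <C=(x x), E={x↦1}, S={0↦clo(λx. (x x), ∅), 1↦clo(λx. (x x), ∅)}, K=[addL(5)]>
t=9: <C=x, E={x↦1}, S={0↦clo(λx. (x x), ∅), 1↦clo(λx. (x x), ∅)}, K=[arg :: addL(5)]>
t=10: <C=x, E={x↦1}, S={0↦clo(λx. (x x), ∅), 1↦clo(λx. (x x), ∅)}, K=[fun :: addL(5)]>
t=11: <C=(x x), E={x↦2}, S={0↦clo(λx. (x x), ∅), 1↦clo(λx. (x x), ∅), 2↦clo(λx. (x x), ∅)}, K=[addL(5)]>
t=12: <C=x, E={x↦2}, S={0↦clo(λx. (x x), ∅), 1↦clo(λx. (x x), ∅), 2↦clo(λx. (x x), ∅)}, K=[arg :: addL(5)]>
t=13: <C=x, E={x↦2}, S={0↦clo(λx. (x x), ∅), 1↦clo(λx. (x x), ∅), 2↦clo(λx. (x x), ∅)}, K=[fun :: addL(5)]>
t=14: <C=(x x), E={x↦3}, S={0↦clo(λx. (x x), ∅), 1↦clo(λx. (x x), ∅), 2↦clo(λx. (x x), ∅), 3↦clo(λx. (x x), ∅)}, K=[addL(5)]>
t=15: <C=x, E={x↦3}, S={0↦clo(λx. (x x), ∅), 1↦clo(λx. (x x), ∅), 2↦clo(λx. (x x), ∅), 3↦clo(λx. (x x), ∅)}, K=[arg :: addL(5)]>
t=16: <C=x, E={x↦3}, S={0↦clo(λx. (x x), ∅), 1↦clo(λx. (x x), ∅), 2↦clo(λx. (x x), ∅), 3↦clo(λx. (x x), ∅)}, K=[fun :: addL(5)]>
t=17: <C=(x x), E={x↦4}, S={0↦clo(λx. (x x), ∅), 1↦clo(λx. (x x), ∅), 2↦clo(λx. (x x), ∅), 3↦clo(λx. (x x), ∅), 4↦clo(λx. (x x), ∅)}, K=[addL(5)]>
→ 17 transitions taken and the configuration is still not final: no result within 17 steps

Answer: DIVERGES (no final state within 17 steps)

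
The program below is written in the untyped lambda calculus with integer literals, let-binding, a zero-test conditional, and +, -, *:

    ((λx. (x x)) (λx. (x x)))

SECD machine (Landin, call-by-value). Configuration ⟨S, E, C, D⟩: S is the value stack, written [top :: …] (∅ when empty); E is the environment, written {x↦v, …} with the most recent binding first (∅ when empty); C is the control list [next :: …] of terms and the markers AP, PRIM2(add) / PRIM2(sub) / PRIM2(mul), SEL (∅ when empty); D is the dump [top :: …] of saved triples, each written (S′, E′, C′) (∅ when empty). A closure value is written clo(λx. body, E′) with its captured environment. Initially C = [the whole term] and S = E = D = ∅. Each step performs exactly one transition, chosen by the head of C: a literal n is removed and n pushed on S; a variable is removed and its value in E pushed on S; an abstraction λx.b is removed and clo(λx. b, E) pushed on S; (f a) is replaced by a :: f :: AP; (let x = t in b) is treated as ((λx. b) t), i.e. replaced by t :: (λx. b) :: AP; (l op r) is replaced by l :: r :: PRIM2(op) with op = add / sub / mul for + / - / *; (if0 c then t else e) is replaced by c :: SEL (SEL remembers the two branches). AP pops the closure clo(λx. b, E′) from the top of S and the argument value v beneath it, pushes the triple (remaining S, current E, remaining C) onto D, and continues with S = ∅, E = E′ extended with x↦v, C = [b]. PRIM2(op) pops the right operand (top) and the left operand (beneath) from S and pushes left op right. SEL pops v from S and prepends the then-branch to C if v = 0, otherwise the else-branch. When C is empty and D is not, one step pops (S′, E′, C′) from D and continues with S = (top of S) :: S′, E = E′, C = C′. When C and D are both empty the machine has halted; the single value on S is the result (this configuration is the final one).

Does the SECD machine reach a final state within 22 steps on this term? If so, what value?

Answer: DIVERGES (no final state within 22 steps)

Derivation:
step 0: ⟨S=∅; E=∅; C=[((λx. (x x)) (λx. (x x)))]; D=∅⟩
step 1: ⟨S=∅; E=∅; C=[(λx. (x x)) :: (λx. (x x)) :: AP]; D=∅⟩
step 2: ⟨S=[clo(λx. (x x), ∅)]; E=∅; C=[(λx. (x x)) :: AP]; D=∅⟩
step 3: ⟨S=[clo(λx. (x x), ∅) :: clo(λx. (x x), ∅)]; E=∅; C=[AP]; D=∅⟩
step 4: ⟨S=∅; E={x↦clo(λx. (x x), ∅)}; C=[(x x)]; D=[(∅, ∅, ∅)]⟩
step 5: ⟨S=∅; E={x↦clo(λx. (x x), ∅)}; C=[x :: x :: AP]; D=[(∅, ∅, ∅)]⟩
step 6: ⟨S=[clo(λx. (x x), ∅)]; E={x↦clo(λx. (x x), ∅)}; C=[x :: AP]; D=[(∅, ∅, ∅)]⟩
step 7: ⟨S=[clo(λx. (x x), ∅) :: clo(λx. (x x), ∅)]; E={x↦clo(λx. (x x), ∅)}; C=[AP]; D=[(∅, ∅, ∅)]⟩
step 8: ⟨S=∅; E={x↦clo(λx. (x x), ∅)}; C=[(x x)]; D=[(∅, {x↦clo(λx. (x x), ∅)}, ∅) :: (∅, ∅, ∅)]⟩
step 9: ⟨S=∅; E={x↦clo(λx. (x x), ∅)}; C=[x :: x :: AP]; D=[(∅, {x↦clo(λx. (x x), ∅)}, ∅) :: (∅, ∅, ∅)]⟩
step 10: ⟨S=[clo(λx. (x x), ∅)]; E={x↦clo(λx. (x x), ∅)}; C=[x :: AP]; D=[(∅, {x↦clo(λx. (x x), ∅)}, ∅) :: (∅, ∅, ∅)]⟩
step 11: ⟨S=[clo(λx. (x x), ∅) :: clo(λx. (x x), ∅)]; E={x↦clo(λx. (x x), ∅)}; C=[AP]; D=[(∅, {x↦clo(λx. (x x), ∅)}, ∅) :: (∅, ∅, ∅)]⟩
step 12: ⟨S=∅; E={x↦clo(λx. (x x), ∅)}; C=[(x x)]; D=[(∅, {x↦clo(λx. (x x), ∅)}, ∅) :: (∅, {x↦clo(λx. (x x), ∅)}, ∅) :: (∅, ∅, ∅)]⟩
step 13: ⟨S=∅; E={x↦clo(λx. (x x), ∅)}; C=[x :: x :: AP]; D=[(∅, {x↦clo(λx. (x x), ∅)}, ∅) :: (∅, {x↦clo(λx. (x x), ∅)}, ∅) :: (∅, ∅, ∅)]⟩
step 14: ⟨S=[clo(λx. (x x), ∅)]; E={x↦clo(λx. (x x), ∅)}; C=[x :: AP]; D=[(∅, {x↦clo(λx. (x x), ∅)}, ∅) :: (∅, {x↦clo(λx. (x x), ∅)}, ∅) :: (∅, ∅, ∅)]⟩
step 15: ⟨S=[clo(λx. (x x), ∅) :: clo(λx. (x x), ∅)]; E={x↦clo(λx. (x x), ∅)}; C=[AP]; D=[(∅, {x↦clo(λx. (x x), ∅)}, ∅) :: (∅, {x↦clo(λx. (x x), ∅)}, ∅) :: (∅, ∅, ∅)]⟩
step 16: ⟨S=∅; E={x↦clo(λx. (x x), ∅)}; C=[(x x)]; D=[(∅, {x↦clo(λx. (x x), ∅)}, ∅) :: (∅, {x↦clo(λx. (x x), ∅)}, ∅) :: (∅, {x↦clo(λx. (x x), ∅)}, ∅) :: (∅, ∅, ∅)]⟩
step 17: ⟨S=∅; E={x↦clo(λx. (x x), ∅)}; C=[x :: x :: AP]; D=[(∅, {x↦clo(λx. (x x), ∅)}, ∅) :: (∅, {x↦clo(λx. (x x), ∅)}, ∅) :: (∅, {x↦clo(λx. (x x), ∅)}, ∅) :: (∅, ∅, ∅)]⟩
step 18: ⟨S=[clo(λx. (x x), ∅)]; E={x↦clo(λx. (x x), ∅)}; C=[x :: AP]; D=[(∅, {x↦clo(λx. (x x), ∅)}, ∅) :: (∅, {x↦clo(λx. (x x), ∅)}, ∅) :: (∅, {x↦clo(λx. (x x), ∅)}, ∅) :: (∅, ∅, ∅)]⟩
step 19: ⟨S=[clo(λx. (x x), ∅) :: clo(λx. (x x), ∅)]; E={x↦clo(λx. (x x), ∅)}; C=[AP]; D=[(∅, {x↦clo(λx. (x x), ∅)}, ∅) :: (∅, {x↦clo(λx. (x x), ∅)}, ∅) :: (∅, {x↦clo(λx. (x x), ∅)}, ∅) :: (∅, ∅, ∅)]⟩
step 20: ⟨S=∅; E={x↦clo(λx. (x x), ∅)}; C=[(x x)]; D=[(∅, {x↦clo(λx. (x x), ∅)}, ∅) :: (∅, {x↦clo(λx. (x x), ∅)}, ∅) :: (∅, {x↦clo(λx. (x x), ∅)}, ∅) :: (∅, {x↦clo(λx. (x x), ∅)}, ∅) :: (∅, ∅, ∅)]⟩
step 21: ⟨S=∅; E={x↦clo(λx. (x x), ∅)}; C=[x :: x :: AP]; D=[(∅, {x↦clo(λx. (x x), ∅)}, ∅) :: (∅, {x↦clo(λx. (x x), ∅)}, ∅) :: (∅, {x↦clo(λx. (x x), ∅)}, ∅) :: (∅, {x↦clo(λx. (x x), ∅)}, ∅) :: (∅, ∅, ∅)]⟩
step 22: ⟨S=[clo(λx. (x x), ∅)]; E={x↦clo(λx. (x x), ∅)}; C=[x :: AP]; D=[(∅, {x↦clo(λx. (x x), ∅)}, ∅) :: (∅, {x↦clo(λx. (x x), ∅)}, ∅) :: (∅, {x↦clo(λx. (x x), ∅)}, ∅) :: (∅, {x↦clo(λx. (x x), ∅)}, ∅) :: (∅, ∅, ∅)]⟩
→ 22 transitions taken and the configuration is still not final: no result within 22 steps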